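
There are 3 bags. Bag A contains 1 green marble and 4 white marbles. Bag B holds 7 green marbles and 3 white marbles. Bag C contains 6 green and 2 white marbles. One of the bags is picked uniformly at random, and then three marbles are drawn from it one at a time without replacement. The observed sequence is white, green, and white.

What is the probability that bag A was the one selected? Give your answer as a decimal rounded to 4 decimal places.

0.6802

The likelihood of the observed sequence under each hypothesis: P(data | bag A) = (4/5)(1/4)(3/3) = 0.2; P(data | bag B) = (3/10)(7/9)(2/8) = 0.058333; P(data | bag C) = (2/8)(6/7)(1/6) = 0.035714.
Multiplying each by its prior: 1/3 · 0.2 = 0.066667, 1/3 · 0.058333 = 0.019444, 1/3 · 0.035714 = 0.011905; these sum to 0.098016.
Therefore the posterior P(bag A | data) = (0.066667) / (0.098016) = 0.68016.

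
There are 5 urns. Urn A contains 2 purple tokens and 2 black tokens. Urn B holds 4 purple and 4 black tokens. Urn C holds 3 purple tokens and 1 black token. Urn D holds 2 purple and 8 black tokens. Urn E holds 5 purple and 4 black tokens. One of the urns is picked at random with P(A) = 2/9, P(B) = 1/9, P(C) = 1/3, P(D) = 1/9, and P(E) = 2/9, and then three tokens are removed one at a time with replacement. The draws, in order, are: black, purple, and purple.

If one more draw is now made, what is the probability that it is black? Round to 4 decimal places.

Under each hypothesis, the probability of the observed sequence is: P(data | urn A) = (2/4)(2/4)(2/4) = 0.125; P(data | urn B) = (4/8)(4/8)(4/8) = 0.125; P(data | urn C) = (1/4)(3/4)(3/4) = 0.14062; P(data | urn D) = (8/10)(2/10)(2/10) = 0.032; P(data | urn E) = (4/9)(5/9)(5/9) = 0.13717.
Multiplying each by its prior: 2/9 · 0.125 = 0.027778, 1/9 · 0.125 = 0.013889, 1/3 · 0.14062 = 0.046875, 1/9 · 0.032 = 0.0035556, 2/9 · 0.13717 = 0.030483; with total 0.12258.
The posterior is then P(urn A | data) = 0.22661, P(urn B | data) = 0.1133, P(urn C | data) = 0.3824, P(urn D | data) = 0.029006, P(urn E | data) = 0.24868.
Averaging over the posterior, P(black next | data) = (1/2)(0.22661) + (1/2)(0.1133) + (1/4)(0.3824) + (4/5)(0.029006) + (4/9)(0.24868) = 0.39929.

0.3993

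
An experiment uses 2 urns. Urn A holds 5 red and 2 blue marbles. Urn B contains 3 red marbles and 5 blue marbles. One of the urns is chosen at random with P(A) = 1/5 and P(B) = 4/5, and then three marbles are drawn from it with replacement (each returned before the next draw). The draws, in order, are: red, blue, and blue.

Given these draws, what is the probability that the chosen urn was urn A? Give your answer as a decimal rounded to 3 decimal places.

The likelihood of the observed sequence under each hypothesis: P(data | urn A) = (5/7)(2/7)(2/7) = 0.058309; P(data | urn B) = (3/8)(5/8)(5/8) = 0.14648.
The prior-weighted likelihoods are 1/5 · 0.058309 = 0.011662, 4/5 · 0.14648 = 0.11719; these sum to 0.12885.
Hence P(urn A | data) = (0.011662) / (0.12885) = 0.090507.

0.091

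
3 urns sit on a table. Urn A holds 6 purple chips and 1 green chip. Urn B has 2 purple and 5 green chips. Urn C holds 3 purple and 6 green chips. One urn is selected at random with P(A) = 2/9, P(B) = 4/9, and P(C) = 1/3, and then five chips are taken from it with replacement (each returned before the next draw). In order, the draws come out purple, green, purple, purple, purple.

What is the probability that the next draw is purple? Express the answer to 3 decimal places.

For each hypothesis, P(data | H) works out to: P(data | urn A) = (6/7)(1/7)(6/7)(6/7)(6/7) = 0.077111; P(data | urn B) = (2/7)(5/7)(2/7)(2/7)(2/7) = 0.0047599; P(data | urn C) = (3/9)(6/9)(3/9)(3/9)(3/9) = 0.0082305.
Weighting by the prior gives 2/9 · 0.077111 = 0.017136, 4/9 · 0.0047599 = 0.0021155, 1/3 · 0.0082305 = 0.0027435; with total 0.021995.
The posterior is then P(urn A | data) = 0.77908, P(urn B | data) = 0.096183, P(urn C | data) = 0.12473.
The predictive probability is P(purple next | data) = (6/7)(0.77908) + (2/7)(0.096183) + (1/3)(0.12473) = 0.73684.

0.737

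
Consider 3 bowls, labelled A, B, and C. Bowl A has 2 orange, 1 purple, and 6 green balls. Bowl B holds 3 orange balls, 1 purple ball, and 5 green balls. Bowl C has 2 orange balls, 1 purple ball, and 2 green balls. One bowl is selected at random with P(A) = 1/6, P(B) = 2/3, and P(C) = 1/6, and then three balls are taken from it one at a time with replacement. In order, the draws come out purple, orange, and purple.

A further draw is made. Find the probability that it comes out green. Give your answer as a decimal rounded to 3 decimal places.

0.494

For each hypothesis, P(data | H) works out to: P(data | bowl A) = (1/9)(2/9)(1/9) = 0.0027435; P(data | bowl B) = (1/9)(3/9)(1/9) = 0.0041152; P(data | bowl C) = (1/5)(2/5)(1/5) = 0.016.
Weighting by the prior gives 1/6 · 0.0027435 = 0.00045725, 2/3 · 0.0041152 = 0.0027435, 1/6 · 0.016 = 0.0026667; these sum to 0.0058674.
The posterior is then P(bowl A | data) = 0.07793, P(bowl B | data) = 0.46758, P(bowl C | data) = 0.45449.
The predictive probability is P(green next | data) = (2/3)(0.07793) + (5/9)(0.46758) + (2/5)(0.45449) = 0.49352.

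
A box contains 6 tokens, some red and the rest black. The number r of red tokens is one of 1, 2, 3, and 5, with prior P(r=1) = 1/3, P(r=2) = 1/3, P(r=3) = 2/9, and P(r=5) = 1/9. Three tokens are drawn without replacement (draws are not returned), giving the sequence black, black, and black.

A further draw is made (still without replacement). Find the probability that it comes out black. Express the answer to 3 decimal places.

0.545

Under each hypothesis, the probability of the observed sequence is: P(data | r = 1) = (5/6)(4/5)(3/4) = 1/2; P(data | r = 2) = (4/6)(3/5)(2/4) = 1/5; P(data | r = 3) = (3/6)(2/5)(1/4) = 1/20; P(data | r = 5) = (1/6)(0/5) = 0.
Weighting by the prior gives 1/3 · 1/2 = 1/6, 1/3 · 1/5 = 1/15, 2/9 · 1/20 = 1/90, 1/9 · 0 = 0; summing to 11/45.
Normalising, the posterior is P(r = 1 | data) = 15/22, P(r = 2 | data) = 3/11, P(r = 3 | data) = 1/22, P(r = 5 | data) = 0.
The predictive probability is P(black next | data) = (2/3)(15/22) + (1/3)(3/11) + (0)(1/22) = 6/11.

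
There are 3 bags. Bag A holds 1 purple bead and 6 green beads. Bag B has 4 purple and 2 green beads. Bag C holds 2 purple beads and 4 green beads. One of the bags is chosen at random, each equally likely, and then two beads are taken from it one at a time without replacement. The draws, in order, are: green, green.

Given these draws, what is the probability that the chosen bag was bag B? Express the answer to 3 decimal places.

Under each hypothesis, the probability of the observed sequence is: P(data | bag A) = (6/7)(5/6) = 5/7; P(data | bag B) = (2/6)(1/5) = 1/15; P(data | bag C) = (4/6)(3/5) = 2/5.
Weighting by the prior gives 1/3 · 5/7 = 5/21, 1/3 · 1/15 = 1/45, 1/3 · 2/5 = 2/15; with total 124/315.
Therefore the posterior P(bag B | data) = (1/45) / (124/315) = 7/124.

0.056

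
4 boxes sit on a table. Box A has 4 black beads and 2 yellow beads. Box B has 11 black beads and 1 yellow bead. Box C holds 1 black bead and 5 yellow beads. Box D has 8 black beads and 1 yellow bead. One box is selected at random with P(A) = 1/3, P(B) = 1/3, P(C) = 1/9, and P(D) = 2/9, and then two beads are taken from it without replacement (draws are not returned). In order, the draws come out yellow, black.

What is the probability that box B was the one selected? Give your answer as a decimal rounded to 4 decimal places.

0.1737

Under each hypothesis, the probability of the observed sequence is: P(data | box A) = (2/6)(4/5) = 0.26667; P(data | box B) = (1/12)(11/11) = 0.083333; P(data | box C) = (5/6)(1/5) = 0.16667; P(data | box D) = (1/9)(8/8) = 0.11111.
Multiplying each by its prior: 1/3 · 0.26667 = 0.088889, 1/3 · 0.083333 = 0.027778, 1/9 · 0.16667 = 0.018519, 2/9 · 0.11111 = 0.024691; with total 0.15988.
Therefore the posterior P(box B | data) = (0.027778) / (0.15988) = 0.17375.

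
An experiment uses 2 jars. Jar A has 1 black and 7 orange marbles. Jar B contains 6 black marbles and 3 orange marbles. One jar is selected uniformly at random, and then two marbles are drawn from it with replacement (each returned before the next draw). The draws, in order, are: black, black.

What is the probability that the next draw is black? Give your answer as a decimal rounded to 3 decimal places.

0.648

Compute the likelihood of the observed sequence for each case: P(data | jar A) = (1/8)(1/8) = 0.015625; P(data | jar B) = (6/9)(6/9) = 0.44444.
Weighting by the prior gives 1/2 · 0.015625 = 0.0078125, 1/2 · 0.44444 = 0.22222; summing to 0.23003.
Dividing through by the total gives posterior P(jar A | data) = 0.033962, P(jar B | data) = 0.96604.
So P(black next | data) = Σ P(black next | H) P(H | data) = (1/8)(0.033962) + (2/3)(0.96604) = 0.64827.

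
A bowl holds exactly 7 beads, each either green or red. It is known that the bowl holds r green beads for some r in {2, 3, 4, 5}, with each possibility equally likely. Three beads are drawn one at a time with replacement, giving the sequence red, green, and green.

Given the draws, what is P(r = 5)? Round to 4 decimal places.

Under each hypothesis, the probability of the observed sequence is: P(data | r = 2) = (5/7)(2/7)(2/7) = 20/343; P(data | r = 3) = (4/7)(3/7)(3/7) = 36/343; P(data | r = 4) = (3/7)(4/7)(4/7) = 48/343; P(data | r = 5) = (2/7)(5/7)(5/7) = 50/343.
Multiplying each by its prior: 1/4 · 20/343 = 5/343, 1/4 · 36/343 = 9/343, 1/4 · 48/343 = 12/343, 1/4 · 50/343 = 25/686; summing to 11/98.
Therefore the posterior P(r = 5 | data) = (25/686) / (11/98) = 25/77.

0.3247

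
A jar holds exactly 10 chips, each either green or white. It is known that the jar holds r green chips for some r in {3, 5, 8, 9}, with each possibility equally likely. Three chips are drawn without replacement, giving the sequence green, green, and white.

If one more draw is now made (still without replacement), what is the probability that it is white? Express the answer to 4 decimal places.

For each hypothesis, P(data | H) works out to: P(data | r = 3) = (3/10)(2/9)(7/8) = 0.058333; P(data | r = 5) = (5/10)(4/9)(5/8) = 0.13889; P(data | r = 8) = (8/10)(7/9)(2/8) = 0.15556; P(data | r = 9) = (9/10)(8/9)(1/8) = 0.1.
The prior-weighted likelihoods are 1/4 · 0.058333 = 0.014583, 1/4 · 0.13889 = 0.034722, 1/4 · 0.15556 = 0.038889, 1/4 · 0.1 = 0.025; summing to 0.11319.
Normalising, the posterior is P(r = 3 | data) = 0.12883, P(r = 5 | data) = 0.30675, P(r = 8 | data) = 0.34356, P(r = 9 | data) = 0.22086.
So P(white next | data) = Σ P(white next | H) P(H | data) = (6/7)(0.12883) + (4/7)(0.30675) + (1/7)(0.34356) + (0)(0.22086) = 0.33479.

0.3348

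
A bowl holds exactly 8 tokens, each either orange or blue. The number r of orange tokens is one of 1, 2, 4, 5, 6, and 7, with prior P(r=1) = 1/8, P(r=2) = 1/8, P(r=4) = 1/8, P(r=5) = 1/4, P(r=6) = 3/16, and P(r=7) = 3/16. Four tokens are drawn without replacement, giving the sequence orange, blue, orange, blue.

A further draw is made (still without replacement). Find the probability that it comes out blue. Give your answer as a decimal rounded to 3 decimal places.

Under each hypothesis, the probability of the observed sequence is: P(data | r = 1) = (1/8)(7/7)(0/6) = 0; P(data | r = 2) = (2/8)(6/7)(1/6)(5/5) = 0.035714; P(data | r = 4) = (4/8)(4/7)(3/6)(3/5) = 0.085714; P(data | r = 5) = (5/8)(3/7)(4/6)(2/5) = 0.071429; P(data | r = 6) = (6/8)(2/7)(5/6)(1/5) = 0.035714; P(data | r = 7) = (7/8)(1/7)(6/6)(0/5) = 0.
The prior-weighted likelihoods are 1/8 · 0 = 0, 1/8 · 0.035714 = 0.0044643, 1/8 · 0.085714 = 0.010714, 1/4 · 0.071429 = 0.017857, 3/16 · 0.035714 = 0.0066964, 3/16 · 0 = 0; with total 0.039732.
The posterior is then P(r = 1 | data) = 0, P(r = 2 | data) = 0.11236, P(r = 4 | data) = 0.26966, P(r = 5 | data) = 0.44944, P(r = 6 | data) = 0.16854, P(r = 7 | data) = 0.
Averaging over the posterior, P(blue next | data) = (1)(0.11236) + (1/2)(0.26966) + (1/4)(0.44944) + (0)(0.16854) = 0.35955.

0.360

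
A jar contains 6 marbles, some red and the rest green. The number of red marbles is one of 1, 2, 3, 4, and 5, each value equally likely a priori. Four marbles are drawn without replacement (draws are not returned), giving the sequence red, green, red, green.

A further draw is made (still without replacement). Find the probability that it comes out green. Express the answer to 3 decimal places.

Under each hypothesis, the probability of the observed sequence is: P(data | r = 1) = (1/6)(5/5)(0/4) = 0; P(data | r = 2) = (2/6)(4/5)(1/4)(3/3) = 1/15; P(data | r = 3) = (3/6)(3/5)(2/4)(2/3) = 1/10; P(data | r = 4) = (4/6)(2/5)(3/4)(1/3) = 1/15; P(data | r = 5) = (5/6)(1/5)(4/4)(0/3) = 0.
The prior-weighted likelihoods are 1/5 · 0 = 0, 1/5 · 1/15 = 1/75, 1/5 · 1/10 = 1/50, 1/5 · 1/15 = 1/75, 1/5 · 0 = 0; these sum to 7/150.
The posterior is then P(r = 1 | data) = 0, P(r = 2 | data) = 2/7, P(r = 3 | data) = 3/7, P(r = 4 | data) = 2/7, P(r = 5 | data) = 0.
Averaging over the posterior, P(green next | data) = (1)(2/7) + (1/2)(3/7) + (0)(2/7) = 1/2.

0.500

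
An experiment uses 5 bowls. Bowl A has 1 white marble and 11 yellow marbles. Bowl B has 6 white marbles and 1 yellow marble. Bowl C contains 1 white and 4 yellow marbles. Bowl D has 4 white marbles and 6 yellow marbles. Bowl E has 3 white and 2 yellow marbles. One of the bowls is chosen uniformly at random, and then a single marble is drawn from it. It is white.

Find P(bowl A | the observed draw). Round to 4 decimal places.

Under each hypothesis, the probability of this draw is: P(data | bowl A) = (1/12) = 0.083333; P(data | bowl B) = (6/7) = 0.85714; P(data | bowl C) = (1/5) = 0.2; P(data | bowl D) = (4/10) = 0.4; P(data | bowl E) = (3/5) = 0.6.
Weighting by the prior gives 1/5 · 0.083333 = 0.016667, 1/5 · 0.85714 = 0.17143, 1/5 · 0.2 = 0.04, 1/5 · 0.4 = 0.08, 1/5 · 0.6 = 0.12; summing to 0.4281.
Hence P(bowl A | data) = (0.016667) / (0.4281) = 0.038932.

0.0389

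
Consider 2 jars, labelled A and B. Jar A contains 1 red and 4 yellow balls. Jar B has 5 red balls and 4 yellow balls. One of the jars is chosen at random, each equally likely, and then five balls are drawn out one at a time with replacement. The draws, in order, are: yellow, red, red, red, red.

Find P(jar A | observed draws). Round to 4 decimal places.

For each hypothesis, P(data | H) works out to: P(data | jar A) = (4/5)(1/5)(1/5)(1/5)(1/5) = 0.00128; P(data | jar B) = (4/9)(5/9)(5/9)(5/9)(5/9) = 0.042338.
Multiplying each by its prior: 1/2 · 0.00128 = 0.00064, 1/2 · 0.042338 = 0.021169; summing to 0.021809.
By Bayes' rule, P(jar A | data) = (0.00064) / (0.021809) = 0.029346.

0.0293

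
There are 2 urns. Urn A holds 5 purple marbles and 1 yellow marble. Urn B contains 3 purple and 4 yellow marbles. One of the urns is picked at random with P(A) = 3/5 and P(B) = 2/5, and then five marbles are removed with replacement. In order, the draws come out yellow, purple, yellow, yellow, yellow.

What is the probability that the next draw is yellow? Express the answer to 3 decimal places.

0.563

For each hypothesis, P(data | H) works out to: P(data | urn A) = (1/6)(5/6)(1/6)(1/6)(1/6) = 0.000643; P(data | urn B) = (4/7)(3/7)(4/7)(4/7)(4/7) = 0.045695.
The prior-weighted likelihoods are 3/5 · 0.000643 = 0.0003858, 2/5 · 0.045695 = 0.018278; summing to 0.018664.
The posterior is then P(urn A | data) = 0.020671, P(urn B | data) = 0.97933.
Averaging over the posterior, P(yellow next | data) = (1/6)(0.020671) + (4/7)(0.97933) = 0.56306.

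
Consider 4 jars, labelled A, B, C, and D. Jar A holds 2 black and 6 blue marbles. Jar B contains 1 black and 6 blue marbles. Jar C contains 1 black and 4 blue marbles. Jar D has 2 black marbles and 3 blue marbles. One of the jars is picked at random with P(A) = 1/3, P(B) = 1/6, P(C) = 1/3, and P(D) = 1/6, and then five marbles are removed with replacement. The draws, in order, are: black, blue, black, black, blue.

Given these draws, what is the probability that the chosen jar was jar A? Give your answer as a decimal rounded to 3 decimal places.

For each hypothesis, P(data | H) works out to: P(data | jar A) = (2/8)(6/8)(2/8)(2/8)(6/8) = 0.0087891; P(data | jar B) = (1/7)(6/7)(1/7)(1/7)(6/7) = 0.002142; P(data | jar C) = (1/5)(4/5)(1/5)(1/5)(4/5) = 0.00512; P(data | jar D) = (2/5)(3/5)(2/5)(2/5)(3/5) = 0.02304.
Weighting by the prior gives 1/3 · 0.0087891 = 0.0029297, 1/6 · 0.002142 = 0.00035699, 1/3 · 0.00512 = 0.0017067, 1/6 · 0.02304 = 0.00384; summing to 0.0088333.
By Bayes' rule, P(jar A | data) = (0.0029297) / (0.0088333) = 0.33166.

0.332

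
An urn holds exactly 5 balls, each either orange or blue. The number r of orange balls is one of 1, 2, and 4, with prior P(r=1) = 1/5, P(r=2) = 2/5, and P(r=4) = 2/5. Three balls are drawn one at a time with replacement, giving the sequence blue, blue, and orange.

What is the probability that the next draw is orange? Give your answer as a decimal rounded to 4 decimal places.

Compute the likelihood of the observed sequence for each case: P(data | r = 1) = (4/5)(4/5)(1/5) = 16/125; P(data | r = 2) = (3/5)(3/5)(2/5) = 18/125; P(data | r = 4) = (1/5)(1/5)(4/5) = 4/125.
Multiplying each by its prior: 1/5 · 16/125 = 16/625, 2/5 · 18/125 = 36/625, 2/5 · 4/125 = 8/625; with total 12/125.
The posterior is then P(r = 1 | data) = 4/15, P(r = 2 | data) = 3/5, P(r = 4 | data) = 2/15.
The predictive probability is P(orange next | data) = (1/5)(4/15) + (2/5)(3/5) + (4/5)(2/15) = 2/5.

0.4000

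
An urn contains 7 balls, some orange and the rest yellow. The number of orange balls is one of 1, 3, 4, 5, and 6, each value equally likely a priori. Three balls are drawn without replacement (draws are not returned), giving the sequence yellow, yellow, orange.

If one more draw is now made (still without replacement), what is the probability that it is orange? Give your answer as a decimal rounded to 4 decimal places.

0.4600

The likelihood of the observed sequence under each hypothesis: P(data | r = 1) = (6/7)(5/6)(1/5) = 1/7; P(data | r = 3) = (4/7)(3/6)(3/5) = 6/35; P(data | r = 4) = (3/7)(2/6)(4/5) = 4/35; P(data | r = 5) = (2/7)(1/6)(5/5) = 1/21; P(data | r = 6) = (1/7)(0/6) = 0.
Multiplying each by its prior: 1/5 · 1/7 = 1/35, 1/5 · 6/35 = 6/175, 1/5 · 4/35 = 4/175, 1/5 · 1/21 = 1/105, 1/5 · 0 = 0; summing to 2/21.
Dividing through by the total gives posterior P(r = 1 | data) = 3/10, P(r = 3 | data) = 9/25, P(r = 4 | data) = 6/25, P(r = 5 | data) = 1/10, P(r = 6 | data) = 0.
Averaging over the posterior, P(orange next | data) = (0)(3/10) + (1/2)(9/25) + (3/4)(6/25) + (1)(1/10) = 23/50.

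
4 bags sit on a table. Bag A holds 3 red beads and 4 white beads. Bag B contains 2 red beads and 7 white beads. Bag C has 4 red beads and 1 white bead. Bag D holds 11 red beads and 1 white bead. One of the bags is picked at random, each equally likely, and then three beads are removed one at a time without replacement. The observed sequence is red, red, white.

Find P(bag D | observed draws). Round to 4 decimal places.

0.1959

For each hypothesis, P(data | H) works out to: P(data | bag A) = (3/7)(2/6)(4/5) = 4/35; P(data | bag B) = (2/9)(1/8)(7/7) = 1/36; P(data | bag C) = (4/5)(3/4)(1/3) = 1/5; P(data | bag D) = (11/12)(10/11)(1/10) = 1/12.
Multiplying each by its prior: 1/4 · 4/35 = 1/35, 1/4 · 1/36 = 1/144, 1/4 · 1/5 = 1/20, 1/4 · 1/12 = 1/48; with total 67/630.
By Bayes' rule, P(bag D | data) = (1/48) / (67/630) = 105/536.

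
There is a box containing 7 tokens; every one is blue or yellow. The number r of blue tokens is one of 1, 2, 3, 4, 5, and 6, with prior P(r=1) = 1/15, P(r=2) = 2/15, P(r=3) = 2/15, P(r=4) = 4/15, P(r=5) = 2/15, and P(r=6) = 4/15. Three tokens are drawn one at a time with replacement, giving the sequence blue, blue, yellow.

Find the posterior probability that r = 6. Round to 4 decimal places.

The likelihood of the observed sequence under each hypothesis: P(data | r = 1) = (1/7)(1/7)(6/7) = 0.017493; P(data | r = 2) = (2/7)(2/7)(5/7) = 0.058309; P(data | r = 3) = (3/7)(3/7)(4/7) = 0.10496; P(data | r = 4) = (4/7)(4/7)(3/7) = 0.13994; P(data | r = 5) = (5/7)(5/7)(2/7) = 0.14577; P(data | r = 6) = (6/7)(6/7)(1/7) = 0.10496.
The prior-weighted likelihoods are 1/15 · 0.017493 = 0.0011662, 2/15 · 0.058309 = 0.0077745, 2/15 · 0.10496 = 0.013994, 4/15 · 0.13994 = 0.037318, 2/15 · 0.14577 = 0.019436, 4/15 · 0.10496 = 0.027988; these sum to 0.10768.
Hence P(r = 6 | data) = (0.027988) / (0.10768) = 0.25993.

0.2599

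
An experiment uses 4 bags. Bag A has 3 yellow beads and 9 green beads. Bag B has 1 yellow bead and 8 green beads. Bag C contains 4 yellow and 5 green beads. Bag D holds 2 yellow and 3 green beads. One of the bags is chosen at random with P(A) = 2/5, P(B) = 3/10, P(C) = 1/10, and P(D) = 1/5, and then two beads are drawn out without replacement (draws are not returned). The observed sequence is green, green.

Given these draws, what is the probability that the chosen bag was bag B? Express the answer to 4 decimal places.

Under each hypothesis, the probability of the observed sequence is: P(data | bag A) = (9/12)(8/11) = 0.54545; P(data | bag B) = (8/9)(7/8) = 0.77778; P(data | bag C) = (5/9)(4/8) = 0.27778; P(data | bag D) = (3/5)(2/4) = 0.3.
The prior-weighted likelihoods are 2/5 · 0.54545 = 0.21818, 3/10 · 0.77778 = 0.23333, 1/10 · 0.27778 = 0.027778, 1/5 · 0.3 = 0.06; summing to 0.53929.
So P(bag B | data) = (0.23333) / (0.53929) = 0.43267.

0.4327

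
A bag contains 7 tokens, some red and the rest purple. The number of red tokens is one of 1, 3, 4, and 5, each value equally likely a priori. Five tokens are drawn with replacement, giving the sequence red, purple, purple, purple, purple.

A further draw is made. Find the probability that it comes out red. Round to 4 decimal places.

The likelihood of the observed sequence under each hypothesis: P(data | r = 1) = (1/7)(6/7)(6/7)(6/7)(6/7) = 0.077111; P(data | r = 3) = (3/7)(4/7)(4/7)(4/7)(4/7) = 0.045695; P(data | r = 4) = (4/7)(3/7)(3/7)(3/7)(3/7) = 0.019278; P(data | r = 5) = (5/7)(2/7)(2/7)(2/7)(2/7) = 0.0047599.
Weighting by the prior gives 1/4 · 0.077111 = 0.019278, 1/4 · 0.045695 = 0.011424, 1/4 · 0.019278 = 0.0048194, 1/4 · 0.0047599 = 0.00119; with total 0.036711.
The posterior is then P(r = 1 | data) = 0.52512, P(r = 3 | data) = 0.31118, P(r = 4 | data) = 0.13128, P(r = 5 | data) = 0.032415.
Averaging over the posterior, P(red next | data) = (1/7)(0.52512) + (3/7)(0.31118) + (4/7)(0.13128) + (5/7)(0.032415) = 0.30655.

0.3066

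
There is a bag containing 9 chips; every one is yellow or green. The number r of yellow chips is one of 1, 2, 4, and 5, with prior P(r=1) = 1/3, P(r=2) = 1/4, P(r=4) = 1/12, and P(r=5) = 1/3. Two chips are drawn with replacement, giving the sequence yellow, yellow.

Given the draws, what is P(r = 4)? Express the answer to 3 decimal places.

0.121

For each hypothesis, P(data | H) works out to: P(data | r = 1) = (1/9)(1/9) = 1/81; P(data | r = 2) = (2/9)(2/9) = 4/81; P(data | r = 4) = (4/9)(4/9) = 16/81; P(data | r = 5) = (5/9)(5/9) = 25/81.
Weighting by the prior gives 1/3 · 1/81 = 1/243, 1/4 · 4/81 = 1/81, 1/12 · 16/81 = 4/243, 1/3 · 25/81 = 25/243; summing to 11/81.
So P(r = 4 | data) = (4/243) / (11/81) = 4/33.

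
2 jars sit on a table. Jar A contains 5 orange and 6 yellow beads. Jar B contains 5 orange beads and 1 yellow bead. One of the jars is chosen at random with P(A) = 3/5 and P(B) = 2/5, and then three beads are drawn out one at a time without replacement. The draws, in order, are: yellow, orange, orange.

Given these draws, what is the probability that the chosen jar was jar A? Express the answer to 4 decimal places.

Under each hypothesis, the probability of the observed sequence is: P(data | jar A) = (6/11)(5/10)(4/9) = 4/33; P(data | jar B) = (1/6)(5/5)(4/4) = 1/6.
Weighting by the prior gives 3/5 · 4/33 = 4/55, 2/5 · 1/6 = 1/15; these sum to 23/165.
By Bayes' rule, P(jar A | data) = (4/55) / (23/165) = 12/23.

0.5217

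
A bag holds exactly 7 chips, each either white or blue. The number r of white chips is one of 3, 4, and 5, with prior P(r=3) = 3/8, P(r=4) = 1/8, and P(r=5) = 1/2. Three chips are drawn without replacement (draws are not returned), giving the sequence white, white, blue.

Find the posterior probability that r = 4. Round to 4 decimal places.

Compute the likelihood of the observed sequence for each case: P(data | r = 3) = (3/7)(2/6)(4/5) = 4/35; P(data | r = 4) = (4/7)(3/6)(3/5) = 6/35; P(data | r = 5) = (5/7)(4/6)(2/5) = 4/21.
Multiplying each by its prior: 3/8 · 4/35 = 3/70, 1/8 · 6/35 = 3/140, 1/2 · 4/21 = 2/21; with total 67/420.
Hence P(r = 4 | data) = (3/140) / (67/420) = 9/67.

0.1343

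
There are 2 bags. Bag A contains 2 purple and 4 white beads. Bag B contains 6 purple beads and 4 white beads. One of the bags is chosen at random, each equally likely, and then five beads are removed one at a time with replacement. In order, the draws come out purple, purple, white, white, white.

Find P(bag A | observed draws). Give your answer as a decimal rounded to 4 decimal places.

Compute the likelihood of the observed sequence for each case: P(data | bag A) = (2/6)(2/6)(4/6)(4/6)(4/6) = 0.032922; P(data | bag B) = (6/10)(6/10)(4/10)(4/10)(4/10) = 0.02304.
Multiplying each by its prior: 1/2 · 0.032922 = 0.016461, 1/2 · 0.02304 = 0.01152; these sum to 0.027981.
By Bayes' rule, P(bag A | data) = (0.016461) / (0.027981) = 0.58829.

0.5883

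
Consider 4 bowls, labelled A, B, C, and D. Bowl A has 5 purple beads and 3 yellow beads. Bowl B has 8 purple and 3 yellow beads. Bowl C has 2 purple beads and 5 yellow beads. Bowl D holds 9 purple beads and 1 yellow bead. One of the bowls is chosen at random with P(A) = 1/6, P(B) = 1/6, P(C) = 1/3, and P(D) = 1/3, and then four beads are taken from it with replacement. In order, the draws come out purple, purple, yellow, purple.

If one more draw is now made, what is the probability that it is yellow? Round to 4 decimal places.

For each hypothesis, P(data | H) works out to: P(data | bowl A) = (5/8)(5/8)(3/8)(5/8) = 0.091553; P(data | bowl B) = (8/11)(8/11)(3/11)(8/11) = 0.10491; P(data | bowl C) = (2/7)(2/7)(5/7)(2/7) = 0.01666; P(data | bowl D) = (9/10)(9/10)(1/10)(9/10) = 0.0729.
Multiplying each by its prior: 1/6 · 0.091553 = 0.015259, 1/6 · 0.10491 = 0.017485, 1/3 · 0.01666 = 0.0055532, 1/3 · 0.0729 = 0.0243; summing to 0.062597.
Normalising, the posterior is P(bowl A | data) = 0.24376, P(bowl B | data) = 0.27933, P(bowl C | data) = 0.088714, P(bowl D | data) = 0.3882.
So P(yellow next | data) = Σ P(yellow next | H) P(H | data) = (3/8)(0.24376) + (3/11)(0.27933) + (5/7)(0.088714) + (1/10)(0.3882) = 0.26978.

0.2698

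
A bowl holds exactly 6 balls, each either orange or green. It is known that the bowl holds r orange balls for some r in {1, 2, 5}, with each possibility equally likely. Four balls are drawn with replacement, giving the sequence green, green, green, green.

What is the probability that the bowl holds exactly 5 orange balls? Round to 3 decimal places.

For each hypothesis, P(data | H) works out to: P(data | r = 1) = (5/6)(5/6)(5/6)(5/6) = 0.48225; P(data | r = 2) = (4/6)(4/6)(4/6)(4/6) = 0.19753; P(data | r = 5) = (1/6)(1/6)(1/6)(1/6) = 0.0007716.
Multiplying each by its prior: 1/3 · 0.48225 = 0.16075, 1/3 · 0.19753 = 0.065844, 1/3 · 0.0007716 = 0.0002572; with total 0.22685.
By Bayes' rule, P(r = 5 | data) = (0.0002572) / (0.22685) = 0.0011338.

0.001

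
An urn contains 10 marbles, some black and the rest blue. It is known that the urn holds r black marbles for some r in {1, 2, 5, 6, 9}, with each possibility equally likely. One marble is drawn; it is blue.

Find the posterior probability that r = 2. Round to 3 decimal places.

The likelihood of this draw under each hypothesis: P(data | r = 1) = (9/10) = 9/10; P(data | r = 2) = (8/10) = 4/5; P(data | r = 5) = (5/10) = 1/2; P(data | r = 6) = (4/10) = 2/5; P(data | r = 9) = (1/10) = 1/10.
Multiplying each by its prior: 1/5 · 9/10 = 9/50, 1/5 · 4/5 = 4/25, 1/5 · 1/2 = 1/10, 1/5 · 2/5 = 2/25, 1/5 · 1/10 = 1/50; with total 27/50.
Hence P(r = 2 | data) = (4/25) / (27/50) = 8/27.

0.296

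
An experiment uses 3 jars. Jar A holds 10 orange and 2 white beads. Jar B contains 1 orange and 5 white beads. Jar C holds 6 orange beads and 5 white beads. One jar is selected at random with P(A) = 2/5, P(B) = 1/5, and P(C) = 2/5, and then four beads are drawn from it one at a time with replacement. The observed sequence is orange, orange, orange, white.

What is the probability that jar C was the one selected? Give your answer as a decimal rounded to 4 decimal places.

0.4285

For each hypothesis, P(data | H) works out to: P(data | jar A) = (10/12)(10/12)(10/12)(2/12) = 0.096451; P(data | jar B) = (1/6)(1/6)(1/6)(5/6) = 0.003858; P(data | jar C) = (6/11)(6/11)(6/11)(5/11) = 0.073765.
Multiplying each by its prior: 2/5 · 0.096451 = 0.03858, 1/5 · 0.003858 = 0.0007716, 2/5 · 0.073765 = 0.029506; summing to 0.068858.
So P(jar C | data) = (0.029506) / (0.068858) = 0.42851.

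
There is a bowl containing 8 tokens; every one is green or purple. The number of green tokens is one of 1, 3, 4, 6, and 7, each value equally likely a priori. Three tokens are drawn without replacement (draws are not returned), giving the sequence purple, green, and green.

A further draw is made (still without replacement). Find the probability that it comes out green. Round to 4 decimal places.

0.6400

Compute the likelihood of the observed sequence for each case: P(data | r = 1) = (7/8)(1/7)(0/6) = 0; P(data | r = 3) = (5/8)(3/7)(2/6) = 5/56; P(data | r = 4) = (4/8)(4/7)(3/6) = 1/7; P(data | r = 6) = (2/8)(6/7)(5/6) = 5/28; P(data | r = 7) = (1/8)(7/7)(6/6) = 1/8.
Multiplying each by its prior: 1/5 · 0 = 0, 1/5 · 5/56 = 1/56, 1/5 · 1/7 = 1/35, 1/5 · 5/28 = 1/28, 1/5 · 1/8 = 1/40; summing to 3/28.
Dividing through by the total gives posterior P(r = 1 | data) = 0, P(r = 3 | data) = 1/6, P(r = 4 | data) = 4/15, P(r = 6 | data) = 1/3, P(r = 7 | data) = 7/30.
Averaging over the posterior, P(green next | data) = (1/5)(1/6) + (2/5)(4/15) + (4/5)(1/3) + (1)(7/30) = 16/25.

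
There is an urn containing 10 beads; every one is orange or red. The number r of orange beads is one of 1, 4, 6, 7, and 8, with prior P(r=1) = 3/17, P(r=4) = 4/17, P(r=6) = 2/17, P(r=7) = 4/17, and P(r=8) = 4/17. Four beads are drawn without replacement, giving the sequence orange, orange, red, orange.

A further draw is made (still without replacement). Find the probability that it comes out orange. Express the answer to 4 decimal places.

0.6667

The likelihood of the observed sequence under each hypothesis: P(data | r = 1) = (1/10)(0/9) = 0; P(data | r = 4) = (4/10)(3/9)(6/8)(2/7) = 0.028571; P(data | r = 6) = (6/10)(5/9)(4/8)(4/7) = 0.095238; P(data | r = 7) = (7/10)(6/9)(3/8)(5/7) = 0.125; P(data | r = 8) = (8/10)(7/9)(2/8)(6/7) = 0.13333.
Weighting by the prior gives 3/17 · 0 = 0, 4/17 · 0.028571 = 0.0067227, 2/17 · 0.095238 = 0.011204, 4/17 · 0.125 = 0.029412, 4/17 · 0.13333 = 0.031373; summing to 0.078711.
Normalising, the posterior is P(r = 1 | data) = 0, P(r = 4 | data) = 0.085409, P(r = 6 | data) = 0.14235, P(r = 7 | data) = 0.37367, P(r = 8 | data) = 0.39858.
The predictive probability is P(orange next | data) = (1/6)(0.085409) + (1/2)(0.14235) + (2/3)(0.37367) + (5/6)(0.39858) = 0.66667.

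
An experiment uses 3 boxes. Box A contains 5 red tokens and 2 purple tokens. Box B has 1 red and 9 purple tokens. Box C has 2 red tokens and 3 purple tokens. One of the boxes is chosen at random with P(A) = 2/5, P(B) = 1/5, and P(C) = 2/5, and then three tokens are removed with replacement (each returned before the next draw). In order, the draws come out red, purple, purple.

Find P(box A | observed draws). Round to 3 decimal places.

For each hypothesis, P(data | H) works out to: P(data | box A) = (5/7)(2/7)(2/7) = 0.058309; P(data | box B) = (1/10)(9/10)(9/10) = 0.081; P(data | box C) = (2/5)(3/5)(3/5) = 0.144.
The prior-weighted likelihoods are 2/5 · 0.058309 = 0.023324, 1/5 · 0.081 = 0.0162, 2/5 · 0.144 = 0.0576; summing to 0.097124.
Hence P(box A | data) = (0.023324) / (0.097124) = 0.24014.

0.240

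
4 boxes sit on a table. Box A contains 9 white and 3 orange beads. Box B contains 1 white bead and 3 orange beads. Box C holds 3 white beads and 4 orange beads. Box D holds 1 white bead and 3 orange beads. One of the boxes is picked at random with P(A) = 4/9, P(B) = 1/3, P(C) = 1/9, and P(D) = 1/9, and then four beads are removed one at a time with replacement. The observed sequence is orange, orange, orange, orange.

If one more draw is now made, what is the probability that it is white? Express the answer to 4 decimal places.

0.2693

Compute the likelihood of the observed sequence for each case: P(data | box A) = (3/12)(3/12)(3/12)(3/12) = 0.0039062; P(data | box B) = (3/4)(3/4)(3/4)(3/4) = 0.31641; P(data | box C) = (4/7)(4/7)(4/7)(4/7) = 0.10662; P(data | box D) = (3/4)(3/4)(3/4)(3/4) = 0.31641.
Weighting by the prior gives 4/9 · 0.0039062 = 0.0017361, 1/3 · 0.31641 = 0.10547, 1/9 · 0.10662 = 0.011847, 1/9 · 0.31641 = 0.035156; these sum to 0.15421.
Normalising, the posterior is P(box A | data) = 0.011258, P(box B | data) = 0.68394, P(box C | data) = 0.076824, P(box D | data) = 0.22798.
Averaging over the posterior, P(white next | data) = (3/4)(0.011258) + (1/4)(0.68394) + (3/7)(0.076824) + (1/4)(0.22798) = 0.26935.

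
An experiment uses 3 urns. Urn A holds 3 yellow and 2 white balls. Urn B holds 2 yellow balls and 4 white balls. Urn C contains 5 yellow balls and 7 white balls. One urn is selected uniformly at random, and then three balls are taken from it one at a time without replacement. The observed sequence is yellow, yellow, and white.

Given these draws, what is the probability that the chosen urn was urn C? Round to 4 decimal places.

For each hypothesis, P(data | H) works out to: P(data | urn A) = (3/5)(2/4)(2/3) = 1/5; P(data | urn B) = (2/6)(1/5)(4/4) = 1/15; P(data | urn C) = (5/12)(4/11)(7/10) = 7/66.
Weighting by the prior gives 1/3 · 1/5 = 1/15, 1/3 · 1/15 = 1/45, 1/3 · 7/66 = 7/198; summing to 41/330.
By Bayes' rule, P(urn C | data) = (7/198) / (41/330) = 35/123.

0.2846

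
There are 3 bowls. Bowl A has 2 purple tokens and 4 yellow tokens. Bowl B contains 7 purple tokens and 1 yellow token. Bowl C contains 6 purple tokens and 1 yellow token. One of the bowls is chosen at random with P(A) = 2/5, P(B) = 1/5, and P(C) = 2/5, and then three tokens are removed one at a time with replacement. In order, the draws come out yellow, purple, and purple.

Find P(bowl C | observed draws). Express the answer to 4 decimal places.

0.4626

Compute the likelihood of the observed sequence for each case: P(data | bowl A) = (4/6)(2/6)(2/6) = 0.074074; P(data | bowl B) = (1/8)(7/8)(7/8) = 0.095703; P(data | bowl C) = (1/7)(6/7)(6/7) = 0.10496.
Weighting by the prior gives 2/5 · 0.074074 = 0.02963, 1/5 · 0.095703 = 0.019141, 2/5 · 0.10496 = 0.041983; with total 0.090753.
By Bayes' rule, P(bowl C | data) = (0.041983) / (0.090753) = 0.4626.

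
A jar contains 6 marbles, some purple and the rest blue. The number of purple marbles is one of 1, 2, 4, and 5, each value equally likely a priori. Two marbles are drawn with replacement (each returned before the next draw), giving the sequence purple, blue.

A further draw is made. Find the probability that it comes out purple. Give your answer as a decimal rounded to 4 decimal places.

For each hypothesis, P(data | H) works out to: P(data | r = 1) = (1/6)(5/6) = 5/36; P(data | r = 2) = (2/6)(4/6) = 2/9; P(data | r = 4) = (4/6)(2/6) = 2/9; P(data | r = 5) = (5/6)(1/6) = 5/36.
Weighting by the prior gives 1/4 · 5/36 = 5/144, 1/4 · 2/9 = 1/18, 1/4 · 2/9 = 1/18, 1/4 · 5/36 = 5/144; with total 13/72.
The posterior is then P(r = 1 | data) = 5/26, P(r = 2 | data) = 4/13, P(r = 4 | data) = 4/13, P(r = 5 | data) = 5/26.
Averaging over the posterior, P(purple next | data) = (1/6)(5/26) + (1/3)(4/13) + (2/3)(4/13) + (5/6)(5/26) = 1/2.

0.5000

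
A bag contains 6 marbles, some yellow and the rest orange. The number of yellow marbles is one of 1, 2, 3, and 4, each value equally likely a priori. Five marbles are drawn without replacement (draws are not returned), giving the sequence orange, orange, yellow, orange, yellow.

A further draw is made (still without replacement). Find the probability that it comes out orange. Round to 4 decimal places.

Under each hypothesis, the probability of the observed sequence is: P(data | r = 1) = (5/6)(4/5)(1/4)(3/3)(0/2) = 0; P(data | r = 2) = (4/6)(3/5)(2/4)(2/3)(1/2) = 1/15; P(data | r = 3) = (3/6)(2/5)(3/4)(1/3)(2/2) = 1/20; P(data | r = 4) = (2/6)(1/5)(4/4)(0/3) = 0.
The prior-weighted likelihoods are 1/4 · 0 = 0, 1/4 · 1/15 = 1/60, 1/4 · 1/20 = 1/80, 1/4 · 0 = 0; with total 7/240.
Normalising, the posterior is P(r = 1 | data) = 0, P(r = 2 | data) = 4/7, P(r = 3 | data) = 3/7, P(r = 4 | data) = 0.
Averaging over the posterior, P(orange next | data) = (1)(4/7) + (0)(3/7) = 4/7.

0.5714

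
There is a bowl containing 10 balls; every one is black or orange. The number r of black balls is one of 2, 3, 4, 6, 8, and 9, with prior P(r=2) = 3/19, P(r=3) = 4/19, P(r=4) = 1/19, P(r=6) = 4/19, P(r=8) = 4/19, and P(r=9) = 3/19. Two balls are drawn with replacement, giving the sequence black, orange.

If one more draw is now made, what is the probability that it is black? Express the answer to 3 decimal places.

0.517

Under each hypothesis, the probability of the observed sequence is: P(data | r = 2) = (2/10)(8/10) = 0.16; P(data | r = 3) = (3/10)(7/10) = 0.21; P(data | r = 4) = (4/10)(6/10) = 0.24; P(data | r = 6) = (6/10)(4/10) = 0.24; P(data | r = 8) = (8/10)(2/10) = 0.16; P(data | r = 9) = (9/10)(1/10) = 0.09.
Multiplying each by its prior: 3/19 · 0.16 = 0.025263, 4/19 · 0.21 = 0.044211, 1/19 · 0.24 = 0.012632, 4/19 · 0.24 = 0.050526, 4/19 · 0.16 = 0.033684, 3/19 · 0.09 = 0.014211; with total 0.18053.
The posterior is then P(r = 2 | data) = 0.13994, P(r = 3 | data) = 0.2449, P(r = 4 | data) = 0.069971, P(r = 6 | data) = 0.27988, P(r = 8 | data) = 0.18659, P(r = 9 | data) = 0.078717.
So P(black next | data) = Σ P(black next | H) P(H | data) = (1/5)(0.13994) + (3/10)(0.2449) + (2/5)(0.069971) + (3/5)(0.27988) + (4/5)(0.18659) + (9/10)(0.078717) = 0.51749.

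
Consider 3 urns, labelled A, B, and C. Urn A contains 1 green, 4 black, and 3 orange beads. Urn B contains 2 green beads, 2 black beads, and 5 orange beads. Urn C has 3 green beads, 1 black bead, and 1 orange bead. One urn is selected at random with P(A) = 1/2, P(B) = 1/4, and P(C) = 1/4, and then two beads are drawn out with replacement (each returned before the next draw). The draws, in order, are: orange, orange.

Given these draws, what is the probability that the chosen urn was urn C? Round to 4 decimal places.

0.0635

The likelihood of the observed sequence under each hypothesis: P(data | urn A) = (3/8)(3/8) = 0.14062; P(data | urn B) = (5/9)(5/9) = 0.30864; P(data | urn C) = (1/5)(1/5) = 0.04.
Multiplying each by its prior: 1/2 · 0.14062 = 0.070312, 1/4 · 0.30864 = 0.07716, 1/4 · 0.04 = 0.01; with total 0.15747.
By Bayes' rule, P(urn C | data) = (0.01) / (0.15747) = 0.063503.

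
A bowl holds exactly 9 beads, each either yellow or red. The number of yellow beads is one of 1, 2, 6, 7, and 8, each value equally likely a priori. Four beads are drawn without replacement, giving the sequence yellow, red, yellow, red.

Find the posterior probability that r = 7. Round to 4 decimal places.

Under each hypothesis, the probability of the observed sequence is: P(data | r = 1) = (1/9)(8/8)(0/7) = 0; P(data | r = 2) = (2/9)(7/8)(1/7)(6/6) = 0.027778; P(data | r = 6) = (6/9)(3/8)(5/7)(2/6) = 0.059524; P(data | r = 7) = (7/9)(2/8)(6/7)(1/6) = 0.027778; P(data | r = 8) = (8/9)(1/8)(7/7)(0/6) = 0.
Multiplying each by its prior: 1/5 · 0 = 0, 1/5 · 0.027778 = 0.0055556, 1/5 · 0.059524 = 0.011905, 1/5 · 0.027778 = 0.0055556, 1/5 · 0 = 0; with total 0.023016.
Hence P(r = 7 | data) = (0.0055556) / (0.023016) = 0.24138.

0.2414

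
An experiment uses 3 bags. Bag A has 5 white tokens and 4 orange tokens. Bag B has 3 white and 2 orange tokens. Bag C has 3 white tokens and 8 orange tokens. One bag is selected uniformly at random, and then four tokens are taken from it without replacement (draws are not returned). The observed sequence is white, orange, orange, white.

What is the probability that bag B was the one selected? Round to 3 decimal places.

0.451

Compute the likelihood of the observed sequence for each case: P(data | bag A) = (5/9)(4/8)(3/7)(4/6) = 0.079365; P(data | bag B) = (3/5)(2/4)(1/3)(2/2) = 0.1; P(data | bag C) = (3/11)(8/10)(7/9)(2/8) = 0.042424.
Weighting by the prior gives 1/3 · 0.079365 = 0.026455, 1/3 · 0.1 = 0.033333, 1/3 · 0.042424 = 0.014141; these sum to 0.07393.
So P(bag B | data) = (0.033333) / (0.07393) = 0.45088.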